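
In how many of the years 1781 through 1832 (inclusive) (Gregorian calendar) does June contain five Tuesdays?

14

June has 30 days; it has five Tuesdays when Tuesday falls among the first (month-length − 28) days — i.e. when June 1 is one of Tuesday/Monday.
June 1 by year: 1781:Fri 1782:Sat 1783:Sun 1784:Tue✓ 1785:Wed 1786:Thu 1787:Fri 1788:Sun 1789:Mon✓ 1790:Tue✓ 1791:Wed 1792:Fri 1793:Sat 1794:Sun 1795:Mon✓ …(22 more)… 1818:Mon✓ 1819:Tue✓ 1820:Thu 1821:Fri 1822:Sat 1823:Sun 1824:Tue✓ 1825:Wed 1826:Thu 1827:Fri 1828:Sun 1829:Mon✓ 1830:Tue✓ 1831:Wed 1832:Fri
Years with five Tuesdays: 1784, 1789, 1790, 1795, 1801, 1802, 1807, 1812, 1813, 1818, 1819, 1824, 1829, 1830 → 14.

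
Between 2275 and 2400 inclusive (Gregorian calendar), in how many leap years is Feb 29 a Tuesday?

Leap years in 2275–2400: 31 of them.
Feb 29 weekday advances by 5 (mod 7) from one leap year to the next four years later (or differs when a century non-leap intervenes).
Leap-day weekdays: 2276:Tue✓ 2280:Sun 2284:Fri 2288:Wed 2292:Mon 2296:Sat 2304:Mon 2308:Sat 2312:Thu 2316:Tue✓ 2320:Sun 2324:Fri 2328:Wed …(5 more)… 2352:Fri 2356:Wed 2360:Mon 2364:Sat 2368:Thu 2372:Tue✓ 2376:Sun 2380:Fri 2384:Wed 2388:Mon 2392:Sat 2396:Thu 2400:Tue✓
Tuesday: 2276, 2316, 2344, 2372, 2400 → 5.

5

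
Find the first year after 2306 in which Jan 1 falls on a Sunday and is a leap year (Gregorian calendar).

Jan 1 advances by 2 weekdays after a leap year and by 1 after a common year.
2306: Jan 1 is Monday.
2307: Tuesday
2308: Wednesday (leap)
2309: Friday
2310: Saturday
2311: Sunday
2312: Monday (leap)
2313: Wednesday
2314: Thursday
2315: Friday
2316: Saturday (leap)
2317: Monday
2318: Tuesday
2319: Wednesday
2320: Thursday (leap)
2321: Saturday
2322: Sunday
2323: Monday
2324: Tuesday (leap)
2325: Thursday
2326: Friday
2327: Saturday
2328: Sunday (leap)
2328 begins on a Sunday and is a leap year.

2328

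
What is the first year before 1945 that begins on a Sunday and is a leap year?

Jan 1 advances by 2 weekdays after a leap year and by 1 after a common year.
1945: Jan 1 is Monday.
1944: Saturday (leap)
1943: Friday
1942: Thursday
1941: Wednesday
1940: Monday (leap)
1939: Sunday
1938: Saturday
1937: Friday
1936: Wednesday (leap)
1935: Tuesday
1934: Monday
1933: Sunday
1932: Friday (leap)
1931: Thursday
1930: Wednesday
1929: Tuesday
1928: Sunday (leap)
1928 begins on a Sunday and is a leap year.

1928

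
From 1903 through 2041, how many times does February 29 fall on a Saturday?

Leap years in 1903–2041: 35 of them.
Feb 29 weekday advances by 5 (mod 7) from one leap year to the next four years later (or differs when a century non-leap intervenes).
Leap-day weekdays: 1904:Mon 1908:Sat✓ 1912:Thu 1916:Tue 1920:Sun 1924:Fri 1928:Wed 1932:Mon 1936:Sat✓ 1940:Thu 1944:Tue 1948:Sun 1952:Fri …(9 more)… 1992:Sat✓ 1996:Thu 2000:Tue 2004:Sun 2008:Fri 2012:Wed 2016:Mon 2020:Sat✓ 2024:Thu 2028:Tue 2032:Sun 2036:Fri 2040:Wed
Saturday: 1908, 1936, 1964, 1992, 2020 → 5.

5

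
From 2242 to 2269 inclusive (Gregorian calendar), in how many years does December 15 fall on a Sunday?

Track December 15's weekday year by year (advancing +1, or +2 across a Feb 29):
  2242: Thu  2243: Fri (+1)  2244: Sun (+2) ✓  2245: Mon (+1)  2246: Tue (+1)
  2247: Wed (+1)  2248: Fri (+2)  2249: Sat (+1)  2250: Sun (+1) ✓  2251: Mon (+1)
  2252: Wed (+2)  2253: Thu (+1)  2254: Fri (+1)  2255: Sat (+1)  2256: Mon (+2)
  2257: Tue (+1)  2258: Wed (+1)  2259: Thu (+1)  2260: Sat (+2)  2261: Sun (+1) ✓
  2262: Mon (+1)  2263: Tue (+1)  2264: Thu (+2)  2265: Fri (+1)  2266: Sat (+1)
  2267: Sun (+1) ✓  2268: Tue (+2)  2269: Wed (+1)
Sunday years: 2244, 2250, 2261, 2267 — 4 in total.

4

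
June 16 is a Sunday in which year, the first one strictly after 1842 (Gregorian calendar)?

From one year to the next, a fixed date's weekday advances by 1, or by 2 when a Feb 29 lies between the two dates.
1842: June 16 is Thursday.
1843: Friday (+1)
1844: Sunday (+2)
June 16 falls on a Sunday in 1844.

1844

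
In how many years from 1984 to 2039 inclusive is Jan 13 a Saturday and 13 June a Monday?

Check each year's weekday for Jan 13 and 13 June:
  1984: Fri/Wed  1985: Sun/Thu  1986: Mon/Fri  1987: Tue/Sat  1988: Wed/Mon  1989: Fri/Tue  1990: Sat/Wed  1991: Sun/Thu  1992: Mon/Sat  1993: Wed/Sun  1994: Thu/Mon  1995: Fri/Tue  1996: Sat/Thu  1997: Mon/Fri  …(28 more)…  2026: Tue/Sat  2027: Wed/Sun  2028: Thu/Tue  2029: Sat/Wed  2030: Sun/Thu  2031: Mon/Fri  2032: Tue/Sun  2033: Thu/Mon  2034: Fri/Tue  2035: Sat/Wed  2036: Sun/Fri  2037: Tue/Sat  2038: Wed/Sun  2039: Thu/Mon
Both conditions hold in: no year — 0.

0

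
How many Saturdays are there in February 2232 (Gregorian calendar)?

4

February 2232 has 29 days and begins on Wednesday.
The first Saturday is February 4.
Saturdays fall on 4, 11, 18, 25 — that's 4.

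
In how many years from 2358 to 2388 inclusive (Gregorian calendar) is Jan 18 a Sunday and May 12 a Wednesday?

Check each year's weekday for Jan 18 and May 12:
  2358: Sat/Mon  2359: Sun/Tue  2360: Mon/Thu  2361: Wed/Fri  2362: Thu/Sat  2363: Fri/Sun  2364: Sat/Tue  2365: Mon/Wed  2366: Tue/Thu  2367: Wed/Fri  2368: Thu/Sun  2369: Sat/Mon  2370: Sun/Tue  2371: Mon/Wed  …(3 more)…  2375: Sat/Mon  2376: Sun/Wed ✓  2377: Tue/Thu  2378: Wed/Fri  2379: Thu/Sat  2380: Fri/Mon  2381: Sun/Tue  2382: Mon/Wed  2383: Tue/Thu  2384: Wed/Sat  2385: Fri/Sun  2386: Sat/Mon  2387: Sun/Tue  2388: Mon/Thu
Both conditions hold in: 2376 — 1.

1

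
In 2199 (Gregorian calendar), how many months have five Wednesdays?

A month of length L has five Wednesdays iff its first Wednesday is on day ≤ L−28 (so day 1–3 in a 31-day month, 1–2 in a 30-day month, day 1 in a leap February).
Checking each month of 2199: Jan starts Tue (31d) ✓; Feb starts Fri (28d); Mar starts Fri (31d); Apr starts Mon (30d); May starts Wed (31d) ✓; Jun starts Sat (30d); Jul starts Mon (31d) ✓; Aug starts Thu (31d); Sep starts Sun (30d); Oct starts Tue (31d) ✓; Nov starts Fri (30d); Dec starts Sun (31d).
Five-Wednesday months: January, May, July, October → 4.

4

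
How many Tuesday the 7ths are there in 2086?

Check the 7th of each month of 2086: Jan 7: Mon, Feb 7: Thu, Mar 7: Thu, Apr 7: Sun, May 7: Tue, Jun 7: Fri, Jul 7: Sun, Aug 7: Wed, Sep 7: Sat, Oct 7: Mon, Nov 7: Thu, Dec 7: Sat.
Tuesday occurs in May — 1 month.

1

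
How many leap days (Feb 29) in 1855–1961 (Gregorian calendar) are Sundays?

3

Leap years in 1855–1961: 26 of them.
Feb 29 weekday advances by 5 (mod 7) from one leap year to the next four years later (or differs when a century non-leap intervenes).
Leap-day weekdays: 1856:Fri 1860:Wed 1864:Mon 1868:Sat 1872:Thu 1876:Tue 1880:Sun✓ 1884:Fri 1888:Wed 1892:Mon 1896:Sat 1904:Mon 1908:Sat 1912:Thu 1916:Tue 1920:Sun✓ 1924:Fri 1928:Wed 1932:Mon 1936:Sat 1940:Thu 1944:Tue 1948:Sun✓ 1952:Fri 1956:Wed 1960:Mon
Sunday: 1880, 1920, 1948 → 3.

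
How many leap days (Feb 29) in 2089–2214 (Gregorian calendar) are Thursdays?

3

Leap years in 2089–2214: 29 of them.
Feb 29 weekday advances by 5 (mod 7) from one leap year to the next four years later (or differs when a century non-leap intervenes).
Leap-day weekdays: 2092:Fri 2096:Wed 2104:Fri 2108:Wed 2112:Mon 2116:Sat 2120:Thu✓ 2124:Tue 2128:Sun 2132:Fri 2136:Wed 2140:Mon 2144:Sat …(3 more)… 2160:Fri 2164:Wed 2168:Mon 2172:Sat 2176:Thu✓ 2180:Tue 2184:Sun 2188:Fri 2192:Wed 2196:Mon 2204:Wed 2208:Mon 2212:Sat
Thursday: 2120, 2148, 2176 → 3.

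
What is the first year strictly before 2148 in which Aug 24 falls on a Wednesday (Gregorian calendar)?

2146

From one year to the next, a fixed date's weekday advances by 1, or by 2 when a Feb 29 lies between the two dates.
2148: August 24 is Saturday.
2147: Thursday (−2)
2146: Wednesday (−1)
Aug 24 falls on a Wednesday in 2146.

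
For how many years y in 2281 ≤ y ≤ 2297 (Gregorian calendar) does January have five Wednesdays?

7

January has 31 days; it has five Wednesdays when Wednesday falls among the first (month-length − 28) days — i.e. when January 1 is one of Wednesday/Tuesday/Monday.
January 1 by year: 2281:Sat 2282:Sun 2283:Mon✓ 2284:Tue✓ 2285:Thu 2286:Fri 2287:Sat 2288:Sun 2289:Tue✓ 2290:Wed✓ 2291:Thu 2292:Fri 2293:Sun 2294:Mon✓ 2295:Tue✓ 2296:Wed✓ 2297:Fri
Years with five Wednesdays: 2283, 2284, 2289, 2290, 2294, 2295, 2296 → 7.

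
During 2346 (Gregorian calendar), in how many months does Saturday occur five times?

4

A month of length L has five Saturdays iff its first Saturday is on day ≤ L−28 (so day 1–3 in a 31-day month, 1–2 in a 30-day month, day 1 in a leap February).
Checking each month of 2346: Jan starts Tue (31d); Feb starts Fri (28d); Mar starts Fri (31d) ✓; Apr starts Mon (30d); May starts Wed (31d); Jun starts Sat (30d) ✓; Jul starts Mon (31d); Aug starts Thu (31d) ✓; Sep starts Sun (30d); Oct starts Tue (31d); Nov starts Fri (30d) ✓; Dec starts Sun (31d).
Five-Saturday months: March, June, August, November → 4.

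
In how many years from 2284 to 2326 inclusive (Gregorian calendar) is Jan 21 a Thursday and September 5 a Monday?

Check each year's weekday for Jan 21 and September 5:
  2284: Mon/Fri  2285: Wed/Sat  2286: Thu/Sun  2287: Fri/Mon  2288: Sat/Wed  2289: Mon/Thu  2290: Tue/Fri  2291: Wed/Sat  2292: Thu/Mon ✓  2293: Sat/Tue  2294: Sun/Wed  2295: Mon/Thu  2296: Tue/Sat  2297: Thu/Sun  …(15 more)…  2313: Tue/Fri  2314: Wed/Sat  2315: Thu/Sun  2316: Fri/Tue  2317: Sun/Wed  2318: Mon/Thu  2319: Tue/Fri  2320: Wed/Sun  2321: Fri/Mon  2322: Sat/Tue  2323: Sun/Wed  2324: Mon/Fri  2325: Wed/Sat  2326: Thu/Sun
Both conditions hold in: 2292, 2304 — 2.

2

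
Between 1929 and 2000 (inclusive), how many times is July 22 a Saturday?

11

Track July 22's weekday year by year (advancing +1, or +2 across a Feb 29):
  1929: Mon  1930: Tue (+1)  1931: Wed (+1)  1932: Fri (+2)  1933: Sat (+1) ✓
  1934: Sun (+1)  1935: Mon (+1)  1936: Wed (+2)  1937: Thu (+1)  1938: Fri (+1)
  1939: Sat (+1) ✓  1940: Mon (+2)  1941: Tue (+1)  1942: Wed (+1)  … (44 more years) …
  1987: Wed (+1)  1988: Fri (+2)  1989: Sat (+1) ✓  1990: Sun (+1)  1991: Mon (+1)
  1992: Wed (+2)  1993: Thu (+1)  1994: Fri (+1)  1995: Sat (+1) ✓  1996: Mon (+2)
  1997: Tue (+1)  1998: Wed (+1)  1999: Thu (+1)  2000: Sat (+2) ✓
Saturday years: 1933, 1939, 1944, 1950, 1961, 1967, 1972, 1978, 1989, 1995, 2000 — 11 in total.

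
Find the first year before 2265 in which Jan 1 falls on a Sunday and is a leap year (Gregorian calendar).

Jan 1 advances by 2 weekdays after a leap year and by 1 after a common year.
2265: Jan 1 is Sunday.
2264: Friday (leap)
2263: Thursday
2262: Wednesday
2261: Tuesday
2260: Sunday (leap)
2260 begins on a Sunday and is a leap year.

2260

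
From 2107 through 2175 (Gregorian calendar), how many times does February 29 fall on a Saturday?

Leap years in 2107–2175: 17 of them.
Feb 29 weekday advances by 5 (mod 7) from one leap year to the next four years later (or differs when a century non-leap intervenes).
Leap-day weekdays: 2108:Wed 2112:Mon 2116:Sat✓ 2120:Thu 2124:Tue 2128:Sun 2132:Fri 2136:Wed 2140:Mon 2144:Sat✓ 2148:Thu 2152:Tue 2156:Sun 2160:Fri 2164:Wed 2168:Mon 2172:Sat✓
Saturday: 2116, 2144, 2172 → 3.

3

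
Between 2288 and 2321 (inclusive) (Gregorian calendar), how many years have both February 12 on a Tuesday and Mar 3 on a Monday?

0

Check each year's weekday for February 12 and Mar 3:
  2288: Sun/Sat  2289: Tue/Sun  2290: Wed/Mon  2291: Thu/Tue  2292: Fri/Thu  2293: Sun/Fri  2294: Mon/Sat  2295: Tue/Sun  2296: Wed/Tue  2297: Fri/Wed  2298: Sat/Thu  2299: Sun/Fri  2300: Mon/Sat  2301: Tue/Sun  …(6 more)…  2308: Wed/Tue  2309: Fri/Wed  2310: Sat/Thu  2311: Sun/Fri  2312: Mon/Sun  2313: Wed/Mon  2314: Thu/Tue  2315: Fri/Wed  2316: Sat/Fri  2317: Mon/Sat  2318: Tue/Sun  2319: Wed/Mon  2320: Thu/Wed  2321: Sat/Thu
Both conditions hold in: no year — 0.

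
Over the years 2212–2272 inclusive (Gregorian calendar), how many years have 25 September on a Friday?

Track 25 September's weekday year by year (advancing +1, or +2 across a Feb 29):
  2212: Fri ✓  2213: Sat (+1)  2214: Sun (+1)  2215: Mon (+1)  2216: Wed (+2)
  2217: Thu (+1)  2218: Fri (+1) ✓  2219: Sat (+1)  2220: Mon (+2)  2221: Tue (+1)
  2222: Wed (+1)  2223: Thu (+1)  2224: Sat (+2)  2225: Sun (+1)  … (33 more years) …
  2259: Sun (+1)  2260: Tue (+2)  2261: Wed (+1)  2262: Thu (+1)  2263: Fri (+1) ✓
  2264: Sun (+2)  2265: Mon (+1)  2266: Tue (+1)  2267: Wed (+1)  2268: Fri (+2) ✓
  2269: Sat (+1)  2270: Sun (+1)  2271: Mon (+1)  2272: Wed (+2)
Friday years: 2212, 2218, 2229, 2235, 2240, 2246, 2257, 2263, 2268 — 9 in total.

9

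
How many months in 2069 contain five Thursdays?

A month of length L has five Thursdays iff its first Thursday is on day ≤ L−28 (so day 1–3 in a 31-day month, 1–2 in a 30-day month, day 1 in a leap February).
Checking each month of 2069: Jan starts Tue (31d) ✓; Feb starts Fri (28d); Mar starts Fri (31d); Apr starts Mon (30d); May starts Wed (31d) ✓; Jun starts Sat (30d); Jul starts Mon (31d); Aug starts Thu (31d) ✓; Sep starts Sun (30d); Oct starts Tue (31d) ✓; Nov starts Fri (30d); Dec starts Sun (31d).
Five-Thursday months: January, May, August, October → 4.

4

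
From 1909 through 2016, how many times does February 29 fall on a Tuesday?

4

Leap years in 1909–2016: 27 of them.
Feb 29 weekday advances by 5 (mod 7) from one leap year to the next four years later (or differs when a century non-leap intervenes).
Leap-day weekdays: 1912:Thu 1916:Tue✓ 1920:Sun 1924:Fri 1928:Wed 1932:Mon 1936:Sat 1940:Thu 1944:Tue✓ 1948:Sun 1952:Fri 1956:Wed 1960:Mon 1964:Sat 1968:Thu 1972:Tue✓ 1976:Sun 1980:Fri 1984:Wed 1988:Mon 1992:Sat 1996:Thu 2000:Tue✓ 2004:Sun 2008:Fri 2012:Wed 2016:Mon
Tuesday: 1916, 1944, 1972, 2000 → 4.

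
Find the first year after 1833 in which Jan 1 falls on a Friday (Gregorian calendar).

1836

Jan 1 advances by 2 weekdays after a leap year and by 1 after a common year.
1833: Jan 1 is Tuesday.
1834: Wednesday
1835: Thursday
1836: Friday (leap)
1836 begins on a Friday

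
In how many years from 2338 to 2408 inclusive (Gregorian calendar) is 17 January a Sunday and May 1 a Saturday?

7

Check each year's weekday for 17 January and May 1:
  2338: Mon/Sun  2339: Tue/Mon  2340: Wed/Wed  2341: Fri/Thu  2342: Sat/Fri  2343: Sun/Sat ✓  2344: Mon/Mon  2345: Wed/Tue  2346: Thu/Wed  2347: Fri/Thu  2348: Sat/Sat  2349: Mon/Sun  2350: Tue/Mon  2351: Wed/Tue  …(43 more)…  2395: Tue/Mon  2396: Wed/Wed  2397: Fri/Thu  2398: Sat/Fri  2399: Sun/Sat ✓  2400: Mon/Mon  2401: Wed/Tue  2402: Thu/Wed  2403: Fri/Thu  2404: Sat/Sat  2405: Mon/Sun  2406: Tue/Mon  2407: Wed/Tue  2408: Thu/Thu
Both conditions hold in: 2343, 2354, 2365, 2371, 2382, 2393, 2399 — 7.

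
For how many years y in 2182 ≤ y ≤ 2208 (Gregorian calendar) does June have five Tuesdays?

7

June has 30 days; it has five Tuesdays when Tuesday falls among the first (month-length − 28) days — i.e. when June 1 is one of Tuesday/Monday.
June 1 by year: 2182:Sat 2183:Sun 2184:Tue✓ 2185:Wed 2186:Thu 2187:Fri 2188:Sun 2189:Mon✓ 2190:Tue✓ 2191:Wed 2192:Fri 2193:Sat 2194:Sun 2195:Mon✓ 2196:Wed 2197:Thu 2198:Fri 2199:Sat 2200:Sun 2201:Mon✓ 2202:Tue✓ 2203:Wed 2204:Fri 2205:Sat 2206:Sun 2207:Mon✓ 2208:Wed
Years with five Tuesdays: 2184, 2189, 2190, 2195, 2201, 2202, 2207 → 7.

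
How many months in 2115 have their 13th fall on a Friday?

2

Check the 13th of each month of 2115: Jan 13: Sun, Feb 13: Wed, Mar 13: Wed, Apr 13: Sat, May 13: Mon, Jun 13: Thu, Jul 13: Sat, Aug 13: Tue, Sep 13: Fri, Oct 13: Sun, Nov 13: Wed, Dec 13: Fri.
Friday occurs in September, December — 2 months.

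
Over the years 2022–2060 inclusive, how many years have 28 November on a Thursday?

Track 28 November's weekday year by year (advancing +1, or +2 across a Feb 29):
  2022: Mon  2023: Tue (+1)  2024: Thu (+2) ✓  2025: Fri (+1)  2026: Sat (+1)
  2027: Sun (+1)  2028: Tue (+2)  2029: Wed (+1)  2030: Thu (+1) ✓  2031: Fri (+1)
  2032: Sun (+2)  2033: Mon (+1)  2034: Tue (+1)  2035: Wed (+1)  … (11 more years) …
  2047: Thu (+1) ✓  2048: Sat (+2)  2049: Sun (+1)  2050: Mon (+1)  2051: Tue (+1)
  2052: Thu (+2) ✓  2053: Fri (+1)  2054: Sat (+1)  2055: Sun (+1)  2056: Tue (+2)
  2057: Wed (+1)  2058: Thu (+1) ✓  2059: Fri (+1)  2060: Sun (+2)
Thursday years: 2024, 2030, 2041, 2047, 2052, 2058 — 6 in total.

6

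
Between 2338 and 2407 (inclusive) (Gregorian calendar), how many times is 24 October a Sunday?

Track 24 October's weekday year by year (advancing +1, or +2 across a Feb 29):
  2338: Mon  2339: Tue (+1)  2340: Thu (+2)  2341: Fri (+1)  2342: Sat (+1)
  2343: Sun (+1) ✓  2344: Tue (+2)  2345: Wed (+1)  2346: Thu (+1)  2347: Fri (+1)
  2348: Sun (+2) ✓  2349: Mon (+1)  2350: Tue (+1)  2351: Wed (+1)  … (42 more years) …
  2394: Mon (+1)  2395: Tue (+1)  2396: Thu (+2)  2397: Fri (+1)  2398: Sat (+1)
  2399: Sun (+1) ✓  2400: Tue (+2)  2401: Wed (+1)  2402: Thu (+1)  2403: Fri (+1)
  2404: Sun (+2) ✓  2405: Mon (+1)  2406: Tue (+1)  2407: Wed (+1)
Sunday years: 2343, 2348, 2354, 2365, 2371, 2376, 2382, 2393, 2399, 2404 — 10 in total.

10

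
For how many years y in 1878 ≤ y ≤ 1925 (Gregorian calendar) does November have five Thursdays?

14

November has 30 days; it has five Thursdays when Thursday falls among the first (month-length − 28) days — i.e. when November 1 is one of Thursday/Wednesday.
November 1 by year: 1878:Fri 1879:Sat 1880:Mon 1881:Tue 1882:Wed✓ 1883:Thu✓ 1884:Sat 1885:Sun 1886:Mon 1887:Tue 1888:Thu✓ 1889:Fri 1890:Sat 1891:Sun 1892:Tue …(18 more)… 1911:Wed✓ 1912:Fri 1913:Sat 1914:Sun 1915:Mon 1916:Wed✓ 1917:Thu✓ 1918:Fri 1919:Sat 1920:Mon 1921:Tue 1922:Wed✓ 1923:Thu✓ 1924:Sat 1925:Sun
Years with five Thursdays: 1882, 1883, 1888, 1893, 1894, 1899, 1900, 1905, 1906, 1911, 1916, 1917, 1922, 1923 → 14.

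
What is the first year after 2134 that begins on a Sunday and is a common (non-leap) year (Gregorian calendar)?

2141

Jan 1 advances by 2 weekdays after a leap year and by 1 after a common year.
2134: Jan 1 is Friday.
2135: Saturday
2136: Sunday (leap)
2137: Tuesday
2138: Wednesday
2139: Thursday
2140: Friday (leap)
2141: Sunday
2141 begins on a Sunday and is a common year.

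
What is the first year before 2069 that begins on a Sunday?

2068

Jan 1 advances by 2 weekdays after a leap year and by 1 after a common year.
2069: Jan 1 is Tuesday.
2068: Sunday (leap)
2068 begins on a Sunday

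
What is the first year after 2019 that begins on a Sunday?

Jan 1 advances by 2 weekdays after a leap year and by 1 after a common year.
2019: Jan 1 is Tuesday.
2020: Wednesday (leap)
2021: Friday
2022: Saturday
2023: Sunday
2023 begins on a Sunday

2023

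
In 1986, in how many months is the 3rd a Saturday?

Check the 3rd of each month of 1986: Jan 3: Fri, Feb 3: Mon, Mar 3: Mon, Apr 3: Thu, May 3: Sat, Jun 3: Tue, Jul 3: Thu, Aug 3: Sun, Sep 3: Wed, Oct 3: Fri, Nov 3: Mon, Dec 3: Wed.
Saturday occurs in May — 1 month.

1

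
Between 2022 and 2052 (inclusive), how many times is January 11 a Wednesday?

Track January 11's weekday year by year (advancing +1, or +2 across a Feb 29):
  2022: Tue  2023: Wed (+1) ✓  2024: Thu (+1)  2025: Sat (+2)  2026: Sun (+1)
  2027: Mon (+1)  2028: Tue (+1)  2029: Thu (+2)  2030: Fri (+1)  2031: Sat (+1)
  2032: Sun (+1)  2033: Tue (+2)  2034: Wed (+1) ✓  2035: Thu (+1)  … (3 more years) …
  2039: Tue (+1)  2040: Wed (+1) ✓  2041: Fri (+2)  2042: Sat (+1)  2043: Sun (+1)
  2044: Mon (+1)  2045: Wed (+2) ✓  2046: Thu (+1)  2047: Fri (+1)  2048: Sat (+1)
  2049: Mon (+2)  2050: Tue (+1)  2051: Wed (+1) ✓  2052: Thu (+1)
Wednesday years: 2023, 2034, 2040, 2045, 2051 — 5 in total.

5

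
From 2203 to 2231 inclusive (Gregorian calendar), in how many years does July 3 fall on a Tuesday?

4

Track July 3's weekday year by year (advancing +1, or +2 across a Feb 29):
  2203: Sun  2204: Tue (+2) ✓  2205: Wed (+1)  2206: Thu (+1)  2207: Fri (+1)
  2208: Sun (+2)  2209: Mon (+1)  2210: Tue (+1) ✓  2211: Wed (+1)  2212: Fri (+2)
  2213: Sat (+1)  2214: Sun (+1)  2215: Mon (+1)  2216: Wed (+2)  2217: Thu (+1)
  2218: Fri (+1)  2219: Sat (+1)  2220: Mon (+2)  2221: Tue (+1) ✓  2222: Wed (+1)
  2223: Thu (+1)  2224: Sat (+2)  2225: Sun (+1)  2226: Mon (+1)  2227: Tue (+1) ✓
  2228: Thu (+2)  2229: Fri (+1)  2230: Sat (+1)  2231: Sun (+1)
Tuesday years: 2204, 2210, 2221, 2227 — 4 in total.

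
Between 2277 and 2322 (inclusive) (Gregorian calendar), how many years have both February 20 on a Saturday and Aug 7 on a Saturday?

Check each year's weekday for February 20 and Aug 7:
  2277: Tue/Tue  2278: Wed/Wed  2279: Thu/Thu  2280: Fri/Sat  2281: Sun/Sun  2282: Mon/Mon  2283: Tue/Tue  2284: Wed/Thu  2285: Fri/Fri  2286: Sat/Sat ✓  2287: Sun/Sun  2288: Mon/Tue  2289: Wed/Wed  2290: Thu/Thu  …(18 more)…  2309: Sat/Sat ✓  2310: Sun/Sun  2311: Mon/Mon  2312: Tue/Wed  2313: Thu/Thu  2314: Fri/Fri  2315: Sat/Sat ✓  2316: Sun/Mon  2317: Tue/Tue  2318: Wed/Wed  2319: Thu/Thu  2320: Fri/Sat  2321: Sun/Sun  2322: Mon/Mon
Both conditions hold in: 2286, 2297, 2309, 2315 — 4.

4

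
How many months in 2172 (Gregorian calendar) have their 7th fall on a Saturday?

Check the 7th of each month of 2172: Jan 7: Tue, Feb 7: Fri, Mar 7: Sat, Apr 7: Tue, May 7: Thu, Jun 7: Sun, Jul 7: Tue, Aug 7: Fri, Sep 7: Mon, Oct 7: Wed, Nov 7: Sat, Dec 7: Mon.
Saturday occurs in March, November — 2 months.

2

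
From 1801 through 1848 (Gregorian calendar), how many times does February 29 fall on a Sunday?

1

Leap years in 1801–1848: 12 of them.
Feb 29 weekday advances by 5 (mod 7) from one leap year to the next four years later (or differs when a century non-leap intervenes).
Leap-day weekdays: 1804:Wed 1808:Mon 1812:Sat 1816:Thu 1820:Tue 1824:Sun✓ 1828:Fri 1832:Wed 1836:Mon 1840:Sat 1844:Thu 1848:Tue
Sunday: 1824 → 1.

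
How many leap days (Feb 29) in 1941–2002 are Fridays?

2

Leap years in 1941–2002: 15 of them.
Feb 29 weekday advances by 5 (mod 7) from one leap year to the next four years later (or differs when a century non-leap intervenes).
Leap-day weekdays: 1944:Tue 1948:Sun 1952:Fri✓ 1956:Wed 1960:Mon 1964:Sat 1968:Thu 1972:Tue 1976:Sun 1980:Fri✓ 1984:Wed 1988:Mon 1992:Sat 1996:Thu 2000:Tue
Friday: 1952, 1980 → 2.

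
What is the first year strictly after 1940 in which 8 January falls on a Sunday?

1950

From one year to the next, a fixed date's weekday advances by 1, or by 2 when a Feb 29 lies between the two dates.
1940: January 8 is Monday.
1941: Wednesday (+2)
1942: Thursday (+1)
1943: Friday (+1)
1944: Saturday (+1)
1945: Monday (+2)
1946: Tuesday (+1)
1947: Wednesday (+1)
1948: Thursday (+1)
1949: Saturday (+2)
1950: Sunday (+1)
8 January falls on a Sunday in 1950.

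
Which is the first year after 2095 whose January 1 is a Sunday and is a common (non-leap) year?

Jan 1 advances by 2 weekdays after a leap year and by 1 after a common year.
2095: Jan 1 is Saturday.
2096: Sunday (leap)
2097: Tuesday
2098: Wednesday
2099: Thursday
2100: Friday
2101: Saturday
2102: Sunday
2102 begins on a Sunday and is a common year.

2102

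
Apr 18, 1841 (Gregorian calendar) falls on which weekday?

Sunday

January 1, 1841 is a Friday.
April 18 is day 108 of the year, i.e. 107 days after Jan 1.
107 mod 7 = 2, so advance 2 weekdays from Friday: Sunday.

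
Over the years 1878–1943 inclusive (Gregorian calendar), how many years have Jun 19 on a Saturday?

Track Jun 19's weekday year by year (advancing +1, or +2 across a Feb 29):
  1878: Wed  1879: Thu (+1)  1880: Sat (+2) ✓  1881: Sun (+1)  1882: Mon (+1)
  1883: Tue (+1)  1884: Thu (+2)  1885: Fri (+1)  1886: Sat (+1) ✓  1887: Sun (+1)
  1888: Tue (+2)  1889: Wed (+1)  1890: Thu (+1)  1891: Fri (+1)  … (38 more years) …
  1930: Thu (+1)  1931: Fri (+1)  1932: Sun (+2)  1933: Mon (+1)  1934: Tue (+1)
  1935: Wed (+1)  1936: Fri (+2)  1937: Sat (+1) ✓  1938: Sun (+1)  1939: Mon (+1)
  1940: Wed (+2)  1941: Thu (+1)  1942: Fri (+1)  1943: Sat (+1) ✓
Saturday years: 1880, 1886, 1897, 1909, 1915, 1920, 1926, 1937, 1943 — 9 in total.

9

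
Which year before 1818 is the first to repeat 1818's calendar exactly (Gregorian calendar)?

1807

Two years share a calendar iff Jan 1 falls on the same weekday and both are leap or both are common. 1818: Jan 1 is Thursday, common year.
1817: Jan 1 Wednesday, common
1816: Jan 1 Monday, leap
1815: Jan 1 Sunday, common
1814: Jan 1 Saturday, common
1813: Jan 1 Friday, common
1812: Jan 1 Wednesday, leap
1811: Jan 1 Tuesday, common
1810: Jan 1 Monday, common
1809: Jan 1 Sunday, common
1808: Jan 1 Friday, leap
1807: Jan 1 Thursday, common
1807 matches on both conditions.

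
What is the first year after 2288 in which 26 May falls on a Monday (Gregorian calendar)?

2290

From one year to the next, a fixed date's weekday advances by 1, or by 2 when a Feb 29 lies between the two dates.
2288: May 26 is Saturday.
2289: Sunday (+1)
2290: Monday (+1)
26 May falls on a Monday in 2290.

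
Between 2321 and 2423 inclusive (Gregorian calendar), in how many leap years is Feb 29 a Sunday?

3

Leap years in 2321–2423: 25 of them.
Feb 29 weekday advances by 5 (mod 7) from one leap year to the next four years later (or differs when a century non-leap intervenes).
Leap-day weekdays: 2324:Fri 2328:Wed 2332:Mon 2336:Sat 2340:Thu 2344:Tue 2348:Sun✓ 2352:Fri 2356:Wed 2360:Mon 2364:Sat 2368:Thu 2372:Tue 2376:Sun✓ 2380:Fri 2384:Wed 2388:Mon 2392:Sat 2396:Thu 2400:Tue 2404:Sun✓ 2408:Fri 2412:Wed 2416:Mon 2420:Sat
Sunday: 2348, 2376, 2404 → 3.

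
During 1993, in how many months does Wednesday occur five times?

A month of length L has five Wednesdays iff its first Wednesday is on day ≤ L−28 (so day 1–3 in a 31-day month, 1–2 in a 30-day month, day 1 in a leap February).
Checking each month of 1993: Jan starts Fri (31d); Feb starts Mon (28d); Mar starts Mon (31d) ✓; Apr starts Thu (30d); May starts Sat (31d); Jun starts Tue (30d) ✓; Jul starts Thu (31d); Aug starts Sun (31d); Sep starts Wed (30d) ✓; Oct starts Fri (31d); Nov starts Mon (30d); Dec starts Wed (31d) ✓.
Five-Wednesday months: March, June, September, December → 4.

4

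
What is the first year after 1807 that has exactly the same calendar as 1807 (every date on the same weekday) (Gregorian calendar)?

1818

Two years share a calendar iff Jan 1 falls on the same weekday and both are leap or both are common. 1807: Jan 1 is Thursday, common year.
1808: Jan 1 Friday, leap
1809: Jan 1 Sunday, common
1810: Jan 1 Monday, common
1811: Jan 1 Tuesday, common
1812: Jan 1 Wednesday, leap
1813: Jan 1 Friday, common
1814: Jan 1 Saturday, common
1815: Jan 1 Sunday, common
1816: Jan 1 Monday, leap
1817: Jan 1 Wednesday, common
1818: Jan 1 Thursday, common
1818 matches on both conditions.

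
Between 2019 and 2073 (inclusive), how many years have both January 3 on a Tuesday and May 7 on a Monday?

2

Check each year's weekday for January 3 and May 7:
  2019: Thu/Tue  2020: Fri/Thu  2021: Sun/Fri  2022: Mon/Sat  2023: Tue/Sun  2024: Wed/Tue  2025: Fri/Wed  2026: Sat/Thu  2027: Sun/Fri  2028: Mon/Sun  2029: Wed/Mon  2030: Thu/Tue  2031: Fri/Wed  2032: Sat/Fri  …(27 more)…  2060: Sat/Fri  2061: Mon/Sat  2062: Tue/Sun  2063: Wed/Mon  2064: Thu/Wed  2065: Sat/Thu  2066: Sun/Fri  2067: Mon/Sat  2068: Tue/Mon ✓  2069: Thu/Tue  2070: Fri/Wed  2071: Sat/Thu  2072: Sun/Sat  2073: Tue/Sun
Both conditions hold in: 2040, 2068 — 2.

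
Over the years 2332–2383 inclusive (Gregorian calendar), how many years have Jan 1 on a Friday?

Track Jan 1's weekday year by year (advancing +1, or +2 across a Feb 29):
  2332: Fri ✓  2333: Sun (+2)  2334: Mon (+1)  2335: Tue (+1)  2336: Wed (+1)
  2337: Fri (+2) ✓  2338: Sat (+1)  2339: Sun (+1)  2340: Mon (+1)  2341: Wed (+2)
  2342: Thu (+1)  2343: Fri (+1) ✓  2344: Sat (+1)  2345: Mon (+2)  … (24 more years) …
  2370: Thu (+1)  2371: Fri (+1) ✓  2372: Sat (+1)  2373: Mon (+2)  2374: Tue (+1)
  2375: Wed (+1)  2376: Thu (+1)  2377: Sat (+2)  2378: Sun (+1)  2379: Mon (+1)
  2380: Tue (+1)  2381: Thu (+2)  2382: Fri (+1) ✓  2383: Sat (+1)
Friday years: 2332, 2337, 2343, 2354, 2360, 2365, 2371, 2382 — 8 in total.

8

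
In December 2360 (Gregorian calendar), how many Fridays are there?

5

December 2360 has 31 days and begins on Thursday.
The first Friday is December 2.
Fridays fall on 2, 9, 16, 23, 30 — that's 5.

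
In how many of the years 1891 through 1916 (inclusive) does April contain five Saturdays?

9

April has 30 days; it has five Saturdays when Saturday falls among the first (month-length − 28) days — i.e. when April 1 is one of Saturday/Friday.
April 1 by year: 1891:Wed 1892:Fri✓ 1893:Sat✓ 1894:Sun 1895:Mon 1896:Wed 1897:Thu 1898:Fri✓ 1899:Sat✓ 1900:Sun 1901:Mon 1902:Tue 1903:Wed 1904:Fri✓ 1905:Sat✓ 1906:Sun 1907:Mon 1908:Wed 1909:Thu 1910:Fri✓ 1911:Sat✓ 1912:Mon 1913:Tue 1914:Wed 1915:Thu 1916:Sat✓
Years with five Saturdays: 1892, 1893, 1898, 1899, 1904, 1905, 1910, 1911, 1916 → 9.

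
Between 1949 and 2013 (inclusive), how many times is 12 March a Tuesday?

Track 12 March's weekday year by year (advancing +1, or +2 across a Feb 29):
  1949: Sat  1950: Sun (+1)  1951: Mon (+1)  1952: Wed (+2)  1953: Thu (+1)
  1954: Fri (+1)  1955: Sat (+1)  1956: Mon (+2)  1957: Tue (+1) ✓  1958: Wed (+1)
  1959: Thu (+1)  1960: Sat (+2)  1961: Sun (+1)  1962: Mon (+1)  … (37 more years) …
  2000: Sun (+2)  2001: Mon (+1)  2002: Tue (+1) ✓  2003: Wed (+1)  2004: Fri (+2)
  2005: Sat (+1)  2006: Sun (+1)  2007: Mon (+1)  2008: Wed (+2)  2009: Thu (+1)
  2010: Fri (+1)  2011: Sat (+1)  2012: Mon (+2)  2013: Tue (+1) ✓
Tuesday years: 1957, 1963, 1968, 1974, 1985, 1991, 1996, 2002, 2013 — 9 in total.

9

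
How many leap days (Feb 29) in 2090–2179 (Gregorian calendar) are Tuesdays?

2

Leap years in 2090–2179: 21 of them.
Feb 29 weekday advances by 5 (mod 7) from one leap year to the next four years later (or differs when a century non-leap intervenes).
Leap-day weekdays: 2092:Fri 2096:Wed 2104:Fri 2108:Wed 2112:Mon 2116:Sat 2120:Thu 2124:Tue✓ 2128:Sun 2132:Fri 2136:Wed 2140:Mon 2144:Sat 2148:Thu 2152:Tue✓ 2156:Sun 2160:Fri 2164:Wed 2168:Mon 2172:Sat 2176:Thu
Tuesday: 2124, 2152 → 2.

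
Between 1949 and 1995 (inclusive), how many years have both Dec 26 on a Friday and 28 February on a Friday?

4

Check each year's weekday for Dec 26 and 28 February:
  1949: Mon/Mon  1950: Tue/Tue  1951: Wed/Wed  1952: Fri/Thu  1953: Sat/Sat  1954: Sun/Sun  1955: Mon/Mon  1956: Wed/Tue  1957: Thu/Thu  1958: Fri/Fri ✓  1959: Sat/Sat  1960: Mon/Sun  1961: Tue/Tue  1962: Wed/Wed  …(19 more)…  1982: Sun/Sun  1983: Mon/Mon  1984: Wed/Tue  1985: Thu/Thu  1986: Fri/Fri ✓  1987: Sat/Sat  1988: Mon/Sun  1989: Tue/Tue  1990: Wed/Wed  1991: Thu/Thu  1992: Sat/Fri  1993: Sun/Sun  1994: Mon/Mon  1995: Tue/Tue
Both conditions hold in: 1958, 1969, 1975, 1986 — 4.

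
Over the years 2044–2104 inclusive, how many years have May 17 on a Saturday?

Track May 17's weekday year by year (advancing +1, or +2 across a Feb 29):
  2044: Tue  2045: Wed (+1)  2046: Thu (+1)  2047: Fri (+1)  2048: Sun (+2)
  2049: Mon (+1)  2050: Tue (+1)  2051: Wed (+1)  2052: Fri (+2)  2053: Sat (+1) ✓
  2054: Sun (+1)  2055: Mon (+1)  2056: Wed (+2)  2057: Thu (+1)  … (33 more years) …
  2091: Thu (+1)  2092: Sat (+2) ✓  2093: Sun (+1)  2094: Mon (+1)  2095: Tue (+1)
  2096: Thu (+2)  2097: Fri (+1)  2098: Sat (+1) ✓  2099: Sun (+1)  2100: Mon (+1)
  2101: Tue (+1)  2102: Wed (+1)  2103: Thu (+1)  2104: Sat (+2) ✓
Saturday years: 2053, 2059, 2064, 2070, 2081, 2087, 2092, 2098, 2104 — 9 in total.

9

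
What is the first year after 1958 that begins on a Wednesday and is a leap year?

1964

Jan 1 advances by 2 weekdays after a leap year and by 1 after a common year.
1958: Jan 1 is Wednesday.
1959: Thursday
1960: Friday (leap)
1961: Sunday
1962: Monday
1963: Tuesday
1964: Wednesday (leap)
1964 begins on a Wednesday and is a leap year.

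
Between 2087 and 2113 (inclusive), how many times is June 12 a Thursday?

Track June 12's weekday year by year (advancing +1, or +2 across a Feb 29):
  2087: Thu ✓  2088: Sat (+2)  2089: Sun (+1)  2090: Mon (+1)  2091: Tue (+1)
  2092: Thu (+2) ✓  2093: Fri (+1)  2094: Sat (+1)  2095: Sun (+1)  2096: Tue (+2)
  2097: Wed (+1)  2098: Thu (+1) ✓  2099: Fri (+1)  2100: Sat (+1)  2101: Sun (+1)
  2102: Mon (+1)  2103: Tue (+1)  2104: Thu (+2) ✓  2105: Fri (+1)  2106: Sat (+1)
  2107: Sun (+1)  2108: Tue (+2)  2109: Wed (+1)  2110: Thu (+1) ✓  2111: Fri (+1)
  2112: Sun (+2)  2113: Mon (+1)
Thursday years: 2087, 2092, 2098, 2104, 2110 — 5 in total.

5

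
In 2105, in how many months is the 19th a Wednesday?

Check the 19th of each month of 2105: Jan 19: Mon, Feb 19: Thu, Mar 19: Thu, Apr 19: Sun, May 19: Tue, Jun 19: Fri, Jul 19: Sun, Aug 19: Wed, Sep 19: Sat, Oct 19: Mon, Nov 19: Thu, Dec 19: Sat.
Wednesday occurs in August — 1 month.

1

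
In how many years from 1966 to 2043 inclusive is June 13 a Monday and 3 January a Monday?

9

Check each year's weekday for June 13 and 3 January:
  1966: Mon/Mon ✓  1967: Tue/Tue  1968: Thu/Wed  1969: Fri/Fri  1970: Sat/Sat  1971: Sun/Sun  1972: Tue/Mon  1973: Wed/Wed  1974: Thu/Thu  1975: Fri/Fri  1976: Sun/Sat  1977: Mon/Mon ✓  1978: Tue/Tue  1979: Wed/Wed  …(50 more)…  2030: Thu/Thu  2031: Fri/Fri  2032: Sun/Sat  2033: Mon/Mon ✓  2034: Tue/Tue  2035: Wed/Wed  2036: Fri/Thu  2037: Sat/Sat  2038: Sun/Sun  2039: Mon/Mon ✓  2040: Wed/Tue  2041: Thu/Thu  2042: Fri/Fri  2043: Sat/Sat
Both conditions hold in: 1966, 1977, 1983, 1994, 2005, 2011, 2022, 2033, 2039 — 9.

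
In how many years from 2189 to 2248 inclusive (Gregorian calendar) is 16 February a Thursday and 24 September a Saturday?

0

Check each year's weekday for 16 February and 24 September:
  2189: Mon/Thu  2190: Tue/Fri  2191: Wed/Sat  2192: Thu/Mon  2193: Sat/Tue  2194: Sun/Wed  2195: Mon/Thu  2196: Tue/Sat  2197: Thu/Sun  2198: Fri/Mon  2199: Sat/Tue  2200: Sun/Wed  2201: Mon/Thu  2202: Tue/Fri  …(32 more)…  2235: Mon/Thu  2236: Tue/Sat  2237: Thu/Sun  2238: Fri/Mon  2239: Sat/Tue  2240: Sun/Thu  2241: Tue/Fri  2242: Wed/Sat  2243: Thu/Sun  2244: Fri/Tue  2245: Sun/Wed  2246: Mon/Thu  2247: Tue/Fri  2248: Wed/Sun
Both conditions hold in: no year — 0.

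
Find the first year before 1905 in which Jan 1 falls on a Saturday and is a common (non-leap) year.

Jan 1 advances by 2 weekdays after a leap year and by 1 after a common year.
1905: Jan 1 is Sunday.
1904: Friday (leap)
1903: Thursday
1902: Wednesday
1901: Tuesday
1900: Monday
1899: Sunday
1898: Saturday
1898 begins on a Saturday and is a common year.

1898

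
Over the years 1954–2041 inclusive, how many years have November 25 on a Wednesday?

12

Track November 25's weekday year by year (advancing +1, or +2 across a Feb 29):
  1954: Thu  1955: Fri (+1)  1956: Sun (+2)  1957: Mon (+1)  1958: Tue (+1)
  1959: Wed (+1) ✓  1960: Fri (+2)  1961: Sat (+1)  1962: Sun (+1)  1963: Mon (+1)
  1964: Wed (+2) ✓  1965: Thu (+1)  1966: Fri (+1)  1967: Sat (+1)  … (60 more years) …
  2028: Sat (+2)  2029: Sun (+1)  2030: Mon (+1)  2031: Tue (+1)  2032: Thu (+2)
  2033: Fri (+1)  2034: Sat (+1)  2035: Sun (+1)  2036: Tue (+2)  2037: Wed (+1) ✓
  2038: Thu (+1)  2039: Fri (+1)  2040: Sun (+2)  2041: Mon (+1)
Wednesday years: 1959, 1964, 1970, 1981, 1987, 1992, 1998, 2009, 2015, 2020, 2026, 2037 — 12 in total.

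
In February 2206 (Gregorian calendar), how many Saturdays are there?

4

February 2206 has 28 days and begins on Saturday.
The first Saturday is February 1.
Saturdays fall on 1, 8, 15, 22 — that's 4.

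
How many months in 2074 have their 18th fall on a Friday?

1

Check the 18th of each month of 2074: Jan 18: Thu, Feb 18: Sun, Mar 18: Sun, Apr 18: Wed, May 18: Fri, Jun 18: Mon, Jul 18: Wed, Aug 18: Sat, Sep 18: Tue, Oct 18: Thu, Nov 18: Sun, Dec 18: Tue.
Friday occurs in May — 1 month.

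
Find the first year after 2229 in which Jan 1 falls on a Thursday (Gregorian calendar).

2235

Jan 1 advances by 2 weekdays after a leap year and by 1 after a common year.
2229: Jan 1 is Thursday.
2230: Friday
2231: Saturday
2232: Sunday (leap)
2233: Tuesday
2234: Wednesday
2235: Thursday
2235 begins on a Thursday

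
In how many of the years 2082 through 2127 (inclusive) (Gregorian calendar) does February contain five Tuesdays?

2

February has 28 days (29 in leap years); it has five Tuesdays when Tuesday falls among the first (month-length − 28) days — i.e. when February 1 is Tuesday in a leap year (never in a common year).
February 1 by year: 2082:Sun 2083:Mon 2084:Tue✓ 2085:Thu 2086:Fri 2087:Sat 2088:Sun 2089:Tue 2090:Wed 2091:Thu 2092:Fri 2093:Sun 2094:Mon 2095:Tue 2096:Wed …(16 more)… 2113:Wed 2114:Thu 2115:Fri 2116:Sat 2117:Mon 2118:Tue 2119:Wed 2120:Thu 2121:Sat 2122:Sun 2123:Mon 2124:Tue✓ 2125:Thu 2126:Fri 2127:Sat
Years with five Tuesdays: 2084, 2124 → 2.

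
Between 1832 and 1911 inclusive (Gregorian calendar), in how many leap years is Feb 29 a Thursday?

2

Leap years in 1832–1911: 19 of them.
Feb 29 weekday advances by 5 (mod 7) from one leap year to the next four years later (or differs when a century non-leap intervenes).
Leap-day weekdays: 1832:Wed 1836:Mon 1840:Sat 1844:Thu✓ 1848:Tue 1852:Sun 1856:Fri 1860:Wed 1864:Mon 1868:Sat 1872:Thu✓ 1876:Tue 1880:Sun 1884:Fri 1888:Wed 1892:Mon 1896:Sat 1904:Mon 1908:Sat
Thursday: 1844, 1872 → 2.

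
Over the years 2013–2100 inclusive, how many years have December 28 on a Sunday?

Track December 28's weekday year by year (advancing +1, or +2 across a Feb 29):
  2013: Sat  2014: Sun (+1) ✓  2015: Mon (+1)  2016: Wed (+2)  2017: Thu (+1)
  2018: Fri (+1)  2019: Sat (+1)  2020: Mon (+2)  2021: Tue (+1)  2022: Wed (+1)
  2023: Thu (+1)  2024: Sat (+2)  2025: Sun (+1) ✓  2026: Mon (+1)  … (60 more years) …
  2087: Sun (+1) ✓  2088: Tue (+2)  2089: Wed (+1)  2090: Thu (+1)  2091: Fri (+1)
  2092: Sun (+2) ✓  2093: Mon (+1)  2094: Tue (+1)  2095: Wed (+1)  2096: Fri (+2)
  2097: Sat (+1)  2098: Sun (+1) ✓  2099: Mon (+1)  2100: Tue (+1)
Sunday years: 2014, 2025, 2031, 2036, 2042, 2053, 2059, 2064, 2070, 2081, 2087, 2092, 2098 — 13 in total.

13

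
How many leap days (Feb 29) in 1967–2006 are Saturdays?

Leap years in 1967–2006: 10 of them.
Feb 29 weekday advances by 5 (mod 7) from one leap year to the next four years later (or differs when a century non-leap intervenes).
Leap-day weekdays: 1968:Thu 1972:Tue 1976:Sun 1980:Fri 1984:Wed 1988:Mon 1992:Sat✓ 1996:Thu 2000:Tue 2004:Sun
Saturday: 1992 → 1.

1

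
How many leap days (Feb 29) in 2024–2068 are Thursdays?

Leap years in 2024–2068: 12 of them.
Feb 29 weekday advances by 5 (mod 7) from one leap year to the next four years later (or differs when a century non-leap intervenes).
Leap-day weekdays: 2024:Thu✓ 2028:Tue 2032:Sun 2036:Fri 2040:Wed 2044:Mon 2048:Sat 2052:Thu✓ 2056:Tue 2060:Sun 2064:Fri 2068:Wed
Thursday: 2024, 2052 → 2.

2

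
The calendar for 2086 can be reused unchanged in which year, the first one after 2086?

2097

Two years share a calendar iff Jan 1 falls on the same weekday and both are leap or both are common. 2086: Jan 1 is Tuesday, common year.
2087: Jan 1 Wednesday, common
2088: Jan 1 Thursday, leap
2089: Jan 1 Saturday, common
2090: Jan 1 Sunday, common
2091: Jan 1 Monday, common
2092: Jan 1 Tuesday, leap
2093: Jan 1 Thursday, common
2094: Jan 1 Friday, common
2095: Jan 1 Saturday, common
2096: Jan 1 Sunday, leap
2097: Jan 1 Tuesday, common
2097 matches on both conditions.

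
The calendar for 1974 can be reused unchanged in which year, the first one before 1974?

1963

Two years share a calendar iff Jan 1 falls on the same weekday and both are leap or both are common. 1974: Jan 1 is Tuesday, common year.
1973: Jan 1 Monday, common
1972: Jan 1 Saturday, leap
1971: Jan 1 Friday, common
1970: Jan 1 Thursday, common
1969: Jan 1 Wednesday, common
1968: Jan 1 Monday, leap
1967: Jan 1 Sunday, common
1966: Jan 1 Saturday, common
1965: Jan 1 Friday, common
1964: Jan 1 Wednesday, leap
1963: Jan 1 Tuesday, common
1963 matches on both conditions.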